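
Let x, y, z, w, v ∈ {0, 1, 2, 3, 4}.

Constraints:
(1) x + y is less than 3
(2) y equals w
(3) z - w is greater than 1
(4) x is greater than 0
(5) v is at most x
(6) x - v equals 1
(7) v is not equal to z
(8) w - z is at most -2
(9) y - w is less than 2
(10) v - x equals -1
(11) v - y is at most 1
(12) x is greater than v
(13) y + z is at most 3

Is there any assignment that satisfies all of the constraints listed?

The assignment x = 2, y = 0, z = 2, w = 0, v = 1 works:
  constraint 1 holds since x + y = 2.
  constraint 3 holds since z - w = 2.
  constraint 6 holds since x - v = 1.
The rest check out directly.

Satisfiable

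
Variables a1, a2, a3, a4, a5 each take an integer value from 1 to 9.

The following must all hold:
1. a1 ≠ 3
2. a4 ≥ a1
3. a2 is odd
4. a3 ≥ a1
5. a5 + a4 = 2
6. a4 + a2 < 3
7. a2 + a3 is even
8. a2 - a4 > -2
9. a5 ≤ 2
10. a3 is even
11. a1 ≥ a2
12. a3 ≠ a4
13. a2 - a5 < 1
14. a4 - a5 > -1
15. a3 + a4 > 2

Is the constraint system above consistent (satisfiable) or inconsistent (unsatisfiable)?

Constraint 3 makes a2 odd and constraint 10 makes a3 even, so a2 + a3 must be odd. Constraint 7 says a2 + a3 is even — contradiction.

Unsatisfiable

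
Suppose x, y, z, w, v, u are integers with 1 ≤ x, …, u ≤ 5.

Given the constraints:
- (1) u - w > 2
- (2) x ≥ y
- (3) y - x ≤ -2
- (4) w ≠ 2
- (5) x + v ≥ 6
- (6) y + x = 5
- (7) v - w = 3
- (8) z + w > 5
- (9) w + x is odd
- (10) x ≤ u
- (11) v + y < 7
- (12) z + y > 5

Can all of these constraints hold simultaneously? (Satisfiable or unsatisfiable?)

One satisfying assignment is x = 4, y = 1, z = 5, w = 1, v = 4, u = 4.
For the less obvious constraints — constraint 1: u - w = 3; constraint 3: y - x = -3; constraint 5: x + v = 8 — and the others hold by inspection.

Satisfiable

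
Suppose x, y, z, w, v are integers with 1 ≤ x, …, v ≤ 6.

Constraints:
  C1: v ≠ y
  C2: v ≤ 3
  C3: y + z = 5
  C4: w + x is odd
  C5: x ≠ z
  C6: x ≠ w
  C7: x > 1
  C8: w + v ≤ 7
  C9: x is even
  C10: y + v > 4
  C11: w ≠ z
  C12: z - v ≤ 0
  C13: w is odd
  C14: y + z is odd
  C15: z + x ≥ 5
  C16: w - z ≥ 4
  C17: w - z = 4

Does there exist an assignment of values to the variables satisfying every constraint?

Take x = 6, y = 4, z = 1, w = 5, v = 1. Then constraint 3: y + z = 5; constraint 8: w + v = 6; constraint 10: y + v = 5, and every other listed constraint is also met.

Satisfiable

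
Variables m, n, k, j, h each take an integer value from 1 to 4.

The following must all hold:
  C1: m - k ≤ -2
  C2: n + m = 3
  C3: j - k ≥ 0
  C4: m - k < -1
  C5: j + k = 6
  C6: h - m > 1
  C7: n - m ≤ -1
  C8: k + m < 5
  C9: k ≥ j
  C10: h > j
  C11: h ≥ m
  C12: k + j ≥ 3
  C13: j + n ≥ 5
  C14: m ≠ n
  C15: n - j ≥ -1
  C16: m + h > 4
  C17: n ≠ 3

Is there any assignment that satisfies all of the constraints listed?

Unsatisfiable

Constraints 1, 3, 7, and 15 give n − j ≥ -1, j − k ≥ 0, k − m ≥ 2, m − n ≥ 1.
Adding all 4 inequalities: the left sides telescope to 0, and the right sides sum to (-1) + 0 + 2 + 1 = 2. So 0 ≥ 2, which is false.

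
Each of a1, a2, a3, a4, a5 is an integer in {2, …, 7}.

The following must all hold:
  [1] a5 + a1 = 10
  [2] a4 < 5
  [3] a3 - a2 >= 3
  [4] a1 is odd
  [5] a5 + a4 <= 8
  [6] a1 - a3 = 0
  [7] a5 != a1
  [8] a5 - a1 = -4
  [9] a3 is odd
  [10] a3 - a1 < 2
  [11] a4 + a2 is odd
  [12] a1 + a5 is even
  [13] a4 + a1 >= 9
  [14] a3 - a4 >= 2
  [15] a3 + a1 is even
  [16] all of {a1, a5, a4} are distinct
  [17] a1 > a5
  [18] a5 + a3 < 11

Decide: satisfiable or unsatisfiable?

Satisfiable

Take a1 = 7, a2 = 3, a3 = 7, a4 = 2, a5 = 3. Then constraint 1: a5 + a1 = 10; constraint 3: a3 - a2 = 4; constraint 5: a5 + a4 = 5, and every other listed constraint is also met.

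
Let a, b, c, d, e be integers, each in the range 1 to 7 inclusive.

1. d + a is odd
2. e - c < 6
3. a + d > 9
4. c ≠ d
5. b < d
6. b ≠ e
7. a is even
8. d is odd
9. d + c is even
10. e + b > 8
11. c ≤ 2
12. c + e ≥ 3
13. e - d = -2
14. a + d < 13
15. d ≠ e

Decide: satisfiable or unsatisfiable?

Satisfiable

Try a = 4, b = 4, c = 1, d = 7, e = 5.
Check constraint 2: e - c = 4; constraint 3: a + d = 11; constraint 10: e + b = 9. The remaining constraints are straightforward to verify.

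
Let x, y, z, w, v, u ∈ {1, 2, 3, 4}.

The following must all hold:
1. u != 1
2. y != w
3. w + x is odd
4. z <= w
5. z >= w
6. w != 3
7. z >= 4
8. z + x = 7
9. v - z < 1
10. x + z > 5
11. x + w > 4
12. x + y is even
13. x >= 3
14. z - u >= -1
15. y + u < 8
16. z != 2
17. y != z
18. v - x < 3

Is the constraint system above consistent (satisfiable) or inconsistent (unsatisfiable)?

One satisfying assignment is x = 3, y = 1, z = 4, w = 4, v = 4, u = 4.
For the less obvious constraints — constraint 8: z + x = 7; constraint 9: v - z = 0 — and the others hold by inspection.

Satisfiable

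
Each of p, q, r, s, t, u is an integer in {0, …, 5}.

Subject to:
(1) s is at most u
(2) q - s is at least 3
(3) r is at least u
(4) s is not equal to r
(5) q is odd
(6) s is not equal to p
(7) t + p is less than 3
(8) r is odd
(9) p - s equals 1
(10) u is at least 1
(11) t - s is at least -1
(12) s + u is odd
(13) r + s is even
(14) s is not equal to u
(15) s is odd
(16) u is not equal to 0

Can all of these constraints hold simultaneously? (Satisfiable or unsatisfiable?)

Take p = 2, q = 5, r = 5, s = 1, t = 0, u = 2. Then constraint 2: q - s = 4; constraint 7: t + p = 2, and every other listed constraint is also met.

Satisfiable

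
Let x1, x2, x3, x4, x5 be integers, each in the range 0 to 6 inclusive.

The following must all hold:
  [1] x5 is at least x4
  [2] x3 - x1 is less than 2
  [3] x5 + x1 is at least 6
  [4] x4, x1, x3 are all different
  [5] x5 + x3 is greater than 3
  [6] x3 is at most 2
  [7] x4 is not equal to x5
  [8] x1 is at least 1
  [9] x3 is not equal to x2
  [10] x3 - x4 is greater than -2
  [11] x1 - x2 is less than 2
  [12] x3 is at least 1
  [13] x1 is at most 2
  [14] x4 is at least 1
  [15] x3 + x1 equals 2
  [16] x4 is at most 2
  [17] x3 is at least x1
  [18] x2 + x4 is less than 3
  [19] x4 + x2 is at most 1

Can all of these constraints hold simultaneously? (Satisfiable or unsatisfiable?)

Unsatisfiable

Constraints 6, 8, 12, 13, 14, and 16 confine each of x4, x1, x3 to the 2 values {1, 2}.
Constraint 4 requires all 3 of them to be distinct, but only 2 values are available — impossible by the pigeonhole principle.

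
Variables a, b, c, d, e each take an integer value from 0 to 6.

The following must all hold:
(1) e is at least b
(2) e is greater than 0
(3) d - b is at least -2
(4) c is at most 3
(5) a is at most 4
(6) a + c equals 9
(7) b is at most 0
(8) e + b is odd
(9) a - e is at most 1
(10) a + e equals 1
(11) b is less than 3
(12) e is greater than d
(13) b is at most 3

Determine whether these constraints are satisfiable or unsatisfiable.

Unsatisfiable

From constraint 5: a ≤ 4. From constraint 4: c ≤ 3. Hence a + c ≤ 7. But constraint 6 requires a + c = 9, and 9 > 7. Contradiction.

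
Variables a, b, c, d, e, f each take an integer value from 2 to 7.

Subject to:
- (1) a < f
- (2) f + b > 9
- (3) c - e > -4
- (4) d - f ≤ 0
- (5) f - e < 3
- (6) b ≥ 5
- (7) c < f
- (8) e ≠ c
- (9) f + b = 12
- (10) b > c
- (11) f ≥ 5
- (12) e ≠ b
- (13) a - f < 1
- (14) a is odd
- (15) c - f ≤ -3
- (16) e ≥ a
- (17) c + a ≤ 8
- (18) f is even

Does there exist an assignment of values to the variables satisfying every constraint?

One satisfying assignment is a = 5, b = 6, c = 3, d = 5, e = 5, f = 6.
For the less obvious constraints — constraint 2: f + b = 12; constraint 3: c - e = -2; constraint 4: d - f = -1 — and the others hold by inspection.

Satisfiable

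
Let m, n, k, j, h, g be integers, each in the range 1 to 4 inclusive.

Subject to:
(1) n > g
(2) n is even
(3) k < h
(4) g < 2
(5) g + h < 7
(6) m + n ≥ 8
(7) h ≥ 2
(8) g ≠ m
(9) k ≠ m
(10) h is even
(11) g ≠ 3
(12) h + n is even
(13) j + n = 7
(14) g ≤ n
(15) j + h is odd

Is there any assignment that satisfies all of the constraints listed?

Satisfiable

Take m = 4, n = 4, k = 2, j = 3, h = 4, g = 1. Then constraint 5: g + h = 5; constraint 6: m + n = 8, and every other listed constraint is also met.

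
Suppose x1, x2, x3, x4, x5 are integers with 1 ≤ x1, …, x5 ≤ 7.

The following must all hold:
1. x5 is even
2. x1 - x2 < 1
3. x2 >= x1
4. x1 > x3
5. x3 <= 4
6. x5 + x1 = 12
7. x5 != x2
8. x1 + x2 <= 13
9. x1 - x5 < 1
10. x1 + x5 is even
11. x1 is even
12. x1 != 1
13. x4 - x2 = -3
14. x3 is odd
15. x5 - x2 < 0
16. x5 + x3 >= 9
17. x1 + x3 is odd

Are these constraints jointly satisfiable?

Satisfiable

The assignment x1 = 6, x2 = 7, x3 = 3, x4 = 4, x5 = 6 works:
  constraint 2 holds since x1 - x2 = -1.
  constraint 6 holds since x5 + x1 = 12.
  constraint 8 holds since x1 + x2 = 13.
The rest check out directly.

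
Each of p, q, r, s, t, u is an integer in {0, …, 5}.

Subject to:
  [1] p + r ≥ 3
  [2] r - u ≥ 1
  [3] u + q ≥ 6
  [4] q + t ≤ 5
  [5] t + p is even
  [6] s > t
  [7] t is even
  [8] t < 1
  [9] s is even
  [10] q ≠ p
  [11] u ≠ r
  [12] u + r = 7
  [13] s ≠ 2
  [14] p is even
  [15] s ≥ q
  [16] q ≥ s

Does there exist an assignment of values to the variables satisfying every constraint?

Satisfiable

One satisfying assignment is p = 2, q = 4, r = 4, s = 4, t = 0, u = 3.
For the less obvious constraints — constraint 1: p + r = 6; constraint 2: r - u = 1; constraint 3: u + q = 7 — and the others hold by inspection.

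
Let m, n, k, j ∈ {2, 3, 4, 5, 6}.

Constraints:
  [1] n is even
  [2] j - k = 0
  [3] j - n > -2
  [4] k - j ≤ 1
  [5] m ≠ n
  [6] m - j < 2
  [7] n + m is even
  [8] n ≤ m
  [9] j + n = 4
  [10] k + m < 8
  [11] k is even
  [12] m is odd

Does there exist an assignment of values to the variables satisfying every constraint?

Unsatisfiable

Constraint 1 makes n even and constraint 12 makes m odd, so n + m must be odd. Constraint 7 says n + m is even — contradiction.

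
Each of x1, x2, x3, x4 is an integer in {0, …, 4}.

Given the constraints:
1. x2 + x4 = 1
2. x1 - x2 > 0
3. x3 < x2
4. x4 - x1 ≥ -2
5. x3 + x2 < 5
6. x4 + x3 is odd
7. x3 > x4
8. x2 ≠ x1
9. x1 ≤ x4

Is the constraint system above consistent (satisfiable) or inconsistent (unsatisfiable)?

Constraints 2, 3, 7, and 9 give x4 < x3, x3 < x2, x2 < x1, x1 ≤ x4. Chaining: x4 < x3 < x2 < x1 ≤ x4, which forces x4 < x4 — impossible.

Unsatisfiable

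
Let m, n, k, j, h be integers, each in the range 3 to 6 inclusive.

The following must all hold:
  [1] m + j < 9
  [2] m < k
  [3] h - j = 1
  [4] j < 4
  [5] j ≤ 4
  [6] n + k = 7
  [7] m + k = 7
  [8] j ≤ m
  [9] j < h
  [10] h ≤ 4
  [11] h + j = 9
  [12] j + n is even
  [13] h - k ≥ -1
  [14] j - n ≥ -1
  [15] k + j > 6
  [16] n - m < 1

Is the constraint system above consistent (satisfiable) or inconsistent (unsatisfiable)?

From constraint 10: h ≤ 4. From constraint 5: j ≤ 4. Hence h + j ≤ 8. But constraint 11 requires h + j = 9, and 9 > 8. Contradiction.

Unsatisfiable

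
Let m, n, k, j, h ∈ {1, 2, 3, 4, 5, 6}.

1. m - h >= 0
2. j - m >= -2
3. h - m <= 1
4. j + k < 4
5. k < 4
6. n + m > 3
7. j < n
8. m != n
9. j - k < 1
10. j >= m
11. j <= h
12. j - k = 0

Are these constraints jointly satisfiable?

One satisfying assignment is m = 1, n = 3, k = 1, j = 1, h = 1.
For the less obvious constraints — constraint 1: m - h = 0; constraint 2: j - m = 0 — and the others hold by inspection.

Satisfiable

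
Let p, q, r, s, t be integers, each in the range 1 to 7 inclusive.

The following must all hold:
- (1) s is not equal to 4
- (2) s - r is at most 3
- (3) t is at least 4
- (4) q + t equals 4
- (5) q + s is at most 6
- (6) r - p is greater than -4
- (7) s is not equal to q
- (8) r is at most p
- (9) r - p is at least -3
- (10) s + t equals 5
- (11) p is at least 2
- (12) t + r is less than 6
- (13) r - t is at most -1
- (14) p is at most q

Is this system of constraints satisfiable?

From constraints 11 and 14: q ≥ p ≥ 2. From constraint 3: t ≥ 4. Hence q + t ≥ 6. But constraint 4 requires q + t = 4, and 4 < 6. Contradiction.

Unsatisfiable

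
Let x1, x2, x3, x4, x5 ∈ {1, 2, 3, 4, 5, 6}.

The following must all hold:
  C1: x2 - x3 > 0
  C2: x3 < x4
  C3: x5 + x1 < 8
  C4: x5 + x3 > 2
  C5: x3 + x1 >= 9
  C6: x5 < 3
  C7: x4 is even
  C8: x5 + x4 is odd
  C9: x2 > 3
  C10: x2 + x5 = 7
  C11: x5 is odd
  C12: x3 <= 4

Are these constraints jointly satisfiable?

Take x1 = 6, x2 = 6, x3 = 3, x4 = 4, x5 = 1. Then constraint 1: x2 - x3 = 3; constraint 3: x5 + x1 = 7, and every other listed constraint is also met.

Satisfiable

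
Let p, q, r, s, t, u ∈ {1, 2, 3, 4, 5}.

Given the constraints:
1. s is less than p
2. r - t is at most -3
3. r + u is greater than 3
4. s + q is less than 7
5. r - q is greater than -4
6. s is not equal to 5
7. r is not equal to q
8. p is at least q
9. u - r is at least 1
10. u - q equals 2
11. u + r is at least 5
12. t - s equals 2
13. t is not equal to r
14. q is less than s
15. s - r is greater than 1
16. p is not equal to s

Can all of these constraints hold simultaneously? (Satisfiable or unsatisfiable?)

Satisfiable

One satisfying assignment is p = 5, q = 2, r = 1, s = 3, t = 5, u = 4.
For the less obvious constraints — constraint 2: r - t = -4; constraint 3: r + u = 5 — and the others hold by inspection.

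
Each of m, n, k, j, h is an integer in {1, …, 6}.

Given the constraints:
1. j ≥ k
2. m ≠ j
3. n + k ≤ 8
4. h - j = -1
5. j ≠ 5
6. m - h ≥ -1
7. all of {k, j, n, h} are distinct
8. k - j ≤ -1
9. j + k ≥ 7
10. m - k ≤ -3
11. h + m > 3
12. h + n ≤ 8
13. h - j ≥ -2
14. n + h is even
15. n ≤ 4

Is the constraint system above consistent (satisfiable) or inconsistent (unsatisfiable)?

Constraints 6, 8, 10, and 13 give m − h ≥ -1, h − j ≥ -2, j − k ≥ 1, k − m ≥ 3.
Adding all 4 inequalities: the left sides telescope to 0, and the right sides sum to (-1) + (-2) + 1 + 3 = 1. So 0 ≥ 1, which is false.

Unsatisfiable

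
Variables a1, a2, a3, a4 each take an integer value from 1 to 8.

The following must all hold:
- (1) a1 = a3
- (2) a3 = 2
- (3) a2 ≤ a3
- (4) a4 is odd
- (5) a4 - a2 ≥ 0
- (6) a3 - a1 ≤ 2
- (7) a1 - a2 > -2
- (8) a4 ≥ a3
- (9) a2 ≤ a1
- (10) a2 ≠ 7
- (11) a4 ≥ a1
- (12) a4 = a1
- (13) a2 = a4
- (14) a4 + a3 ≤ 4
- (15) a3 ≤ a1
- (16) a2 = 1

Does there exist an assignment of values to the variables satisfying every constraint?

Unsatisfiable

Constraint 16 fixes a2 = 1 and constraint 2 fixes a3 = 2. Constraints 1, 12, and 13 give a2 = a4 = a1 = a3, so a2 = a3. But 1 ≠ 2 — contradiction.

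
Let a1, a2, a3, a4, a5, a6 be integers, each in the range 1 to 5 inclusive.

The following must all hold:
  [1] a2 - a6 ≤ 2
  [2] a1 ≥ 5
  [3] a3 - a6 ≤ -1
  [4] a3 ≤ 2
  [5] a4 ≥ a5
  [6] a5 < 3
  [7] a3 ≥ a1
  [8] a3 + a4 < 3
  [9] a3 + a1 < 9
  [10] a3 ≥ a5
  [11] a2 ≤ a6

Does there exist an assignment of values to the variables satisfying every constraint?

Unsatisfiable

From constraints 2 and 7: a3 ≥ a1 and a1 ≥ 5, so a3 ≥ 5. From constraint 4: a3 ≤ 2. But 2 < 5, so no value of a3 works.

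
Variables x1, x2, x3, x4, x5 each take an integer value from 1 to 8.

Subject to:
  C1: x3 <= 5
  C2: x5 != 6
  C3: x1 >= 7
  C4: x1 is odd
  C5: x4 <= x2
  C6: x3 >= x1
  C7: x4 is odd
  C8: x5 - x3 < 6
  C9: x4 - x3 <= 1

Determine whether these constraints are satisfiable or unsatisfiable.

From constraints 3 and 6: x3 ≥ x1 and x1 ≥ 7, so x3 ≥ 7. From constraint 1: x3 ≤ 5. But 5 < 7, so no value of x3 works.

Unsatisfiable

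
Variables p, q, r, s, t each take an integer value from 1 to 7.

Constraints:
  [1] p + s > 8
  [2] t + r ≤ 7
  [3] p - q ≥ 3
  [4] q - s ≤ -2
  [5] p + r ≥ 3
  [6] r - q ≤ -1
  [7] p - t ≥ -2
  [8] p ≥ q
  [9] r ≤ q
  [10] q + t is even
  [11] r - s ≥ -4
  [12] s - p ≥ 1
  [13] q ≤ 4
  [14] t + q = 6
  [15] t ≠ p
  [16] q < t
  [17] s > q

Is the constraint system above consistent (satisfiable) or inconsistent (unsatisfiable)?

Unsatisfiable

Constraints 3, 6, 11, and 12 give q − r ≥ 1, r − s ≥ -4, s − p ≥ 1, p − q ≥ 3.
Adding all 4 inequalities: the left sides telescope to 0, and the right sides sum to 1 + (-4) + 1 + 3 = 1. So 0 ≥ 1, which is false.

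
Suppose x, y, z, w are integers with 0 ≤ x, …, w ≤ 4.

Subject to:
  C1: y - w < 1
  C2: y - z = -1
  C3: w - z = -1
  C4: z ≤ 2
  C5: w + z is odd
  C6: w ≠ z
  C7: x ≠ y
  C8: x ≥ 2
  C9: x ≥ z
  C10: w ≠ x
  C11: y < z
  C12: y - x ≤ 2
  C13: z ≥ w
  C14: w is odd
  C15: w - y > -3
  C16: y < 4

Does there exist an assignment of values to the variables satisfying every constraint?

Satisfiable

Try x = 2, y = 1, z = 2, w = 1.
Check constraint 1: y - w = 0; constraint 2: y - z = -1; constraint 3: w - z = -1. The remaining constraints are straightforward to verify.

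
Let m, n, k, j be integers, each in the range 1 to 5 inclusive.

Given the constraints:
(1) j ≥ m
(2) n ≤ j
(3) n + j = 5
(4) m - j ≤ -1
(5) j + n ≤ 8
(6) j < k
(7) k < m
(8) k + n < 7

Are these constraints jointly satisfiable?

Constraints 4, 6, and 7 give j < k, k < m, m < j. Chaining: j < k < m < j, which forces j < j — impossible.

Unsatisfiable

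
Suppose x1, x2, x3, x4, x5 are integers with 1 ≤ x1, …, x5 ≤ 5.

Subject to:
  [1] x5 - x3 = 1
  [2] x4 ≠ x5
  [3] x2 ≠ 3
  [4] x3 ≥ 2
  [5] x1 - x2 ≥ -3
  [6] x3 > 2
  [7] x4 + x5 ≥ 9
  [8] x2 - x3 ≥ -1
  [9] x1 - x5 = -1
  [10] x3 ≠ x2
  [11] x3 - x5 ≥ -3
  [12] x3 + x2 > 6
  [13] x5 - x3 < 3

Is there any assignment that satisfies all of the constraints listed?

Satisfiable

The assignment x1 = 4, x2 = 5, x3 = 4, x4 = 4, x5 = 5 works:
  constraint 1 holds since x5 - x3 = 1.
  constraint 5 holds since x1 - x2 = -1.
  constraint 7 holds since x4 + x5 = 9.
The rest check out directly.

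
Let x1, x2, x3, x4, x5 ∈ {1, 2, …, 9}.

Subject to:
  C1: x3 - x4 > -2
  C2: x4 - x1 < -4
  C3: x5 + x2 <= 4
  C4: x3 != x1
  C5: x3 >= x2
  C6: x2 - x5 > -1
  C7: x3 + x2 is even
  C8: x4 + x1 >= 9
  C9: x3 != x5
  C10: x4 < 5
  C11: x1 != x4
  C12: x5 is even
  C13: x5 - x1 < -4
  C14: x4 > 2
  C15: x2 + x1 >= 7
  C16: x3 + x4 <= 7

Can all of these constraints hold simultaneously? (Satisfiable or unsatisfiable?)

One satisfying assignment is x1 = 8, x2 = 2, x3 = 4, x4 = 3, x5 = 2.
For the less obvious constraints — constraint 1: x3 - x4 = 1; constraint 2: x4 - x1 = -5 — and the others hold by inspection.

Satisfiable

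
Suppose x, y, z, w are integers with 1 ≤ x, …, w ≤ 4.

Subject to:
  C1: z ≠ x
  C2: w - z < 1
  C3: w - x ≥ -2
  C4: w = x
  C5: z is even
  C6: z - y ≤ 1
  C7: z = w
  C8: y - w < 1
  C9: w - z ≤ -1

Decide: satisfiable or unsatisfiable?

Unsatisfiable

From constraints 4 and 7, z = w = x, so z = x. But constraint 1 says z ≠ x. Contradiction.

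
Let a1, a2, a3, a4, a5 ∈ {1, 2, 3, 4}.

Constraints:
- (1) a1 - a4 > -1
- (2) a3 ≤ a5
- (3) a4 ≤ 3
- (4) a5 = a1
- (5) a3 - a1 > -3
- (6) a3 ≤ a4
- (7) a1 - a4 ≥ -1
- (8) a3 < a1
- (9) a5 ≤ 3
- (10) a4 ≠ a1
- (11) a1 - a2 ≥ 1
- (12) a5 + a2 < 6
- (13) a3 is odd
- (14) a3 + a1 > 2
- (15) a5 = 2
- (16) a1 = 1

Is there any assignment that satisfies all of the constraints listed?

Constraint 15 fixes a5 = 2 and constraint 16 fixes a1 = 1, but constraint 4 requires a5 = a1. Since 2 ≠ 1, contradiction.

Unsatisfiable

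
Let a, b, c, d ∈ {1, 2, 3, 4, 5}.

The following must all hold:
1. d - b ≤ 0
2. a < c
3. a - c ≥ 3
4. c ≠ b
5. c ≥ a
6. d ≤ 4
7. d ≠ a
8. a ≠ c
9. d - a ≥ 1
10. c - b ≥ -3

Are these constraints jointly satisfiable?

Unsatisfiable

Constraints 1, 3, 9, and 10 give c − b ≥ -3, b − d ≥ 0, d − a ≥ 1, a − c ≥ 3.
Adding all 4 inequalities: the left sides telescope to 0, and the right sides sum to (-3) + 0 + 1 + 3 = 1. So 0 ≥ 1, which is false.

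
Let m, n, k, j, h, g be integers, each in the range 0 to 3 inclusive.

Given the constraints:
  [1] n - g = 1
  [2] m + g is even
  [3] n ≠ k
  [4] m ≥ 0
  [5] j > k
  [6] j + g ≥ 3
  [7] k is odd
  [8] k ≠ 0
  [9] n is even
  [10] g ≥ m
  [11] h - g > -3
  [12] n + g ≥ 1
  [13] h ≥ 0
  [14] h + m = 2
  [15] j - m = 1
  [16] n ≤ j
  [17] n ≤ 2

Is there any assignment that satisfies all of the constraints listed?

Satisfiable

One satisfying assignment is m = 1, n = 2, k = 1, j = 2, h = 1, g = 1.
For the less obvious constraints — constraint 1: n - g = 1; constraint 6: j + g = 3; constraint 11: h - g = 0 — and the others hold by inspection.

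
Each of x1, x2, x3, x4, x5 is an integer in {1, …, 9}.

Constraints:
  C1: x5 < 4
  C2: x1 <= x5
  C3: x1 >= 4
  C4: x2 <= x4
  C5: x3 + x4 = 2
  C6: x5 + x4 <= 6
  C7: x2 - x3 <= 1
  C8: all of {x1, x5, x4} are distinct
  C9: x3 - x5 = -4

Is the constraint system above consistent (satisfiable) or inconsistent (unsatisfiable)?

From constraints 2 and 3: x5 ≥ x1 and x1 ≥ 4, so x5 ≥ 4. From constraint 1: x5 ≤ 3. But 3 < 4, so no value of x5 works.

Unsatisfiable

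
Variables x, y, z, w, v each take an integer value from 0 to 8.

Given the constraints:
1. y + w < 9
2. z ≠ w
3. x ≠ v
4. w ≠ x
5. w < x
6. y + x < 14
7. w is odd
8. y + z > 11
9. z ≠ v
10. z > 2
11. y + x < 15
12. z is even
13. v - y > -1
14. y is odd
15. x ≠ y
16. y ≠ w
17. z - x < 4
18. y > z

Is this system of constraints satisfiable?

Take x = 5, y = 7, z = 6, w = 1, v = 7. Then constraint 1: y + w = 8; constraint 6: y + x = 12, and every other listed constraint is also met.

Satisfiable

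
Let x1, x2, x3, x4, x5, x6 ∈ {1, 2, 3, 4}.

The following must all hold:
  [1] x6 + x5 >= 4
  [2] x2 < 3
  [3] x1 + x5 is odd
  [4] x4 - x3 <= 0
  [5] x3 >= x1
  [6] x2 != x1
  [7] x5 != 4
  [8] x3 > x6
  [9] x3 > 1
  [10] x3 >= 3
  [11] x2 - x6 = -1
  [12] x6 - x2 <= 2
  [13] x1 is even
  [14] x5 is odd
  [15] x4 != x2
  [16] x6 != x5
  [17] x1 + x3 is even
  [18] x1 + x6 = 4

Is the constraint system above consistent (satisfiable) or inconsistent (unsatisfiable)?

Take x1 = 2, x2 = 1, x3 = 4, x4 = 4, x5 = 3, x6 = 2. Then constraint 1: x6 + x5 = 5; constraint 4: x4 - x3 = 0; constraint 11: x2 - x6 = -1, and every other listed constraint is also met.

Satisfiable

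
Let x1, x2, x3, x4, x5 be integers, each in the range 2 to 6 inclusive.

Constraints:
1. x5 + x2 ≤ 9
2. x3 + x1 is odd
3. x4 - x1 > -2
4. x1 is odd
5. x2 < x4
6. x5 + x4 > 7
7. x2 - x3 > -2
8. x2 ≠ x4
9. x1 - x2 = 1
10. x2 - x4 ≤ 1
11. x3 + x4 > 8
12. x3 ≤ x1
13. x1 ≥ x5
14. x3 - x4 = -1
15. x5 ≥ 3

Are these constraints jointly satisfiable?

Satisfiable

Take x1 = 5, x2 = 4, x3 = 4, x4 = 5, x5 = 3. Then constraint 1: x5 + x2 = 7; constraint 3: x4 - x1 = 0; constraint 6: x5 + x4 = 8, and every other listed constraint is also met.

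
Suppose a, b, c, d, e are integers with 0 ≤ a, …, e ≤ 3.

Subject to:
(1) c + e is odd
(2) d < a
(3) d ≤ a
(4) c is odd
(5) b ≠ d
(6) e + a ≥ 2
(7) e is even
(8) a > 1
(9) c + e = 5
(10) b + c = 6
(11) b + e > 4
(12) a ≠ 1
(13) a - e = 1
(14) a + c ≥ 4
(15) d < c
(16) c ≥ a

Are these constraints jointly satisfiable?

Satisfiable

Take a = 3, b = 3, c = 3, d = 0, e = 2. Then constraint 6: e + a = 5; constraint 9: c + e = 5; constraint 10: b + c = 6, and every other listed constraint is also met.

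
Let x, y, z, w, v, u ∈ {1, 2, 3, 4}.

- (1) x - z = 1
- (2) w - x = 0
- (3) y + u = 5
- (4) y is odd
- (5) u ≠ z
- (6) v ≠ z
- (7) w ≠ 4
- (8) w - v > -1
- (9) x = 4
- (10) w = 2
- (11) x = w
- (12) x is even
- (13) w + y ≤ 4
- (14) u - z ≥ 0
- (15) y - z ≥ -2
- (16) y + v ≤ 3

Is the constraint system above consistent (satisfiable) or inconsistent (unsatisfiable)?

Constraint 9 fixes x = 4 and constraint 10 fixes w = 2, but constraint 11 requires x = w. Since 4 ≠ 2, contradiction.

Unsatisfiable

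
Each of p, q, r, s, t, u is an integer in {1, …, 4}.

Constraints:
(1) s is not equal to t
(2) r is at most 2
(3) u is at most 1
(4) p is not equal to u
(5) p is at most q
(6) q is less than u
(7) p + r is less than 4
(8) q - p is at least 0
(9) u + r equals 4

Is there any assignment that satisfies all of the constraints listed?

From constraint 3: u ≤ 1. From constraint 2: r ≤ 2. Hence u + r ≤ 3. But constraint 9 requires u + r = 4, and 4 > 3. Contradiction.

Unsatisfiable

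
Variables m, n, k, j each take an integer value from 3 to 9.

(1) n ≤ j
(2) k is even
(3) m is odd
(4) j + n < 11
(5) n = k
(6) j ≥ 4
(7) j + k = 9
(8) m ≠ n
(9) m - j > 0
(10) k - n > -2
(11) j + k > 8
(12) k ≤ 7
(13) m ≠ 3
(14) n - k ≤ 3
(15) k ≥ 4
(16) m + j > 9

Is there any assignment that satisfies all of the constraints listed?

Try m = 7, n = 4, k = 4, j = 5.
Check constraint 4: j + n = 9; constraint 7: j + k = 9. The remaining constraints are straightforward to verify.

Satisfiable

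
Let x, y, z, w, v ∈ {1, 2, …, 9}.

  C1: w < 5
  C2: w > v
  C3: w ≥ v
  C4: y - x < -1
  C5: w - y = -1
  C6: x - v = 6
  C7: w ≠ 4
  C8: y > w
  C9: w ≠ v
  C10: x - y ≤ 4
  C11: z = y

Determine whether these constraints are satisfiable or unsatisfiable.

Take x = 7, y = 3, z = 3, w = 2, v = 1. Then constraint 4: y - x = -4; constraint 5: w - y = -1, and every other listed constraint is also met.

Satisfiable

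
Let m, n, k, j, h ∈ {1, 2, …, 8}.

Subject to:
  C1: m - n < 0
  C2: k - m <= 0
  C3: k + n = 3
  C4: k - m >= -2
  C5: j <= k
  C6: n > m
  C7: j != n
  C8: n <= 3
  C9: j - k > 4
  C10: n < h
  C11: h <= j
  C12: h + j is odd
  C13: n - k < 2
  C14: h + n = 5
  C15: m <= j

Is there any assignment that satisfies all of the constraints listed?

Unsatisfiable

Constraints 2, 5, 6, 10, and 11 give j ≤ k, k ≤ m, m < n, n < h, h ≤ j. Chaining: j ≤ k ≤ m < n < h ≤ j, which forces j < j — impossible.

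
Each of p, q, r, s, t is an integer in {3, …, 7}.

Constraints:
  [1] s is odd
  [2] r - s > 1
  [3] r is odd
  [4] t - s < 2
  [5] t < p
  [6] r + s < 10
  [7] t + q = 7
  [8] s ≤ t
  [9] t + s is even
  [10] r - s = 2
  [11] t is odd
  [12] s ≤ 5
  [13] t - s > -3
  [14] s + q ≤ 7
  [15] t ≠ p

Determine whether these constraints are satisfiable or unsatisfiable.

Satisfiable

The assignment p = 4, q = 4, r = 5, s = 3, t = 3 works:
  constraint 2 holds since r - s = 2.
  constraint 4 holds since t - s = 0.
  constraint 6 holds since r + s = 8.
The rest check out directly.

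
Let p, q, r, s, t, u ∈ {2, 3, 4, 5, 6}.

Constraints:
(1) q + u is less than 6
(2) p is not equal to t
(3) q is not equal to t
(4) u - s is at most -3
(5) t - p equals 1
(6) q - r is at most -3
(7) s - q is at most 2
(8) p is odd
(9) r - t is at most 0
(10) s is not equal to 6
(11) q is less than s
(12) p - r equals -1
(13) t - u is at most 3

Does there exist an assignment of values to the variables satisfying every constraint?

Unsatisfiable

Constraints 4, 6, 7, 9, and 13 give q − s ≥ -2, s − u ≥ 3, u − t ≥ -3, t − r ≥ 0, r − q ≥ 3.
Adding all 5 inequalities: the left sides telescope to 0, and the right sides sum to (-2) + 3 + (-3) + 0 + 3 = 1. So 0 ≥ 1, which is false.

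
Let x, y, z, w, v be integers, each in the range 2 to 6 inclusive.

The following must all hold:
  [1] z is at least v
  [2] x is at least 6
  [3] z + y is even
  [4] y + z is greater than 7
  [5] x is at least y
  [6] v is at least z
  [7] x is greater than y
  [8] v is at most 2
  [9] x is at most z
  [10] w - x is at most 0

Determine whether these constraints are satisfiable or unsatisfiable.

From constraints 2 and 9: z ≥ x and x ≥ 6, so z ≥ 6. From constraints 6 and 8: z ≤ v and v ≤ 2, so z ≤ 2. But 2 < 6, so no value of z works.

Unsatisfiable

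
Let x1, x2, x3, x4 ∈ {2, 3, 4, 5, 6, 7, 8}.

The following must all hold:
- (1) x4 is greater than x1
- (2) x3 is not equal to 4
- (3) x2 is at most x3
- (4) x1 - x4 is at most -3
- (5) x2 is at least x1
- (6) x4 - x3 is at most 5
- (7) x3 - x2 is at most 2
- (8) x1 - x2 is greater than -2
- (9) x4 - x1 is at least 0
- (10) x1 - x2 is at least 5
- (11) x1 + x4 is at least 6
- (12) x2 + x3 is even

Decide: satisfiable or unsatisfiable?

Unsatisfiable

Constraints 4, 6, 7, and 10 give x3 − x4 ≥ -5, x4 − x1 ≥ 3, x1 − x2 ≥ 5, x2 − x3 ≥ -2.
Adding all 4 inequalities: the left sides telescope to 0, and the right sides sum to (-5) + 3 + 5 + (-2) = 1. So 0 ≥ 1, which is false.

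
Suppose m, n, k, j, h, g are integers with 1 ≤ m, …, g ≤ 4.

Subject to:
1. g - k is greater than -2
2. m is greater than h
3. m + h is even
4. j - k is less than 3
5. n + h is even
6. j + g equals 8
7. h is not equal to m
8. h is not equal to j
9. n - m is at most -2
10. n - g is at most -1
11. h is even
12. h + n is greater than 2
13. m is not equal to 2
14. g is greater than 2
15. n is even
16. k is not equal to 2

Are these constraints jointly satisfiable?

Try m = 4, n = 2, k = 4, j = 4, h = 2, g = 4.
Check constraint 1: g - k = 0; constraint 4: j - k = 0. The remaining constraints are straightforward to verify.

Satisfiable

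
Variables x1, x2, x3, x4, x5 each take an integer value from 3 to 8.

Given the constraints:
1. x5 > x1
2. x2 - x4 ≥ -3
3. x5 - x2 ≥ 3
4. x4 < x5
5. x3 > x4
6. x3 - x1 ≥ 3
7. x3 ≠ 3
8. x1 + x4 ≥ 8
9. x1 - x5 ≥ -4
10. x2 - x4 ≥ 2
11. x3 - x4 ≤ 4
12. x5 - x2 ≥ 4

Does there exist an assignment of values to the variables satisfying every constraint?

Constraints 6, 9, 10, 11, and 12 give x1 − x5 ≥ -4, x5 − x2 ≥ 4, x2 − x4 ≥ 2, x4 − x3 ≥ -4, x3 − x1 ≥ 3.
Adding all 5 inequalities: the left sides telescope to 0, and the right sides sum to (-4) + 4 + 2 + (-4) + 3 = 1. So 0 ≥ 1, which is false.

Unsatisfiable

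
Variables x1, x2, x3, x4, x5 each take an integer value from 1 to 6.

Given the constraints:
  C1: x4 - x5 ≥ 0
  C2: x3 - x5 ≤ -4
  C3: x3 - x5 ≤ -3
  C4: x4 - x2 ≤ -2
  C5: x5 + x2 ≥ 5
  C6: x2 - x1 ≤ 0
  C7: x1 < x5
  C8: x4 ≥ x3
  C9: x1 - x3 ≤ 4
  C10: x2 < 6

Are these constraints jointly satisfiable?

Unsatisfiable

Constraints 1, 2, 4, 6, and 9 give x3 − x1 ≥ -4, x1 − x2 ≥ 0, x2 − x4 ≥ 2, x4 − x5 ≥ 0, x5 − x3 ≥ 4.
Adding all 5 inequalities: the left sides telescope to 0, and the right sides sum to (-4) + 0 + 2 + 0 + 4 = 2. So 0 ≥ 2, which is false.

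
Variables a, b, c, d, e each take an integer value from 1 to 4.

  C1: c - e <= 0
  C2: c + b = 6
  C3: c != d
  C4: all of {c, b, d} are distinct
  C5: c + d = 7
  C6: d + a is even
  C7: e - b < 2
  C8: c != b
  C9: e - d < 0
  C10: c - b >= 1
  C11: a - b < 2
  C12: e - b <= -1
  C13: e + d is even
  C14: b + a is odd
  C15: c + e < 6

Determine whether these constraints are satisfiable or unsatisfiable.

Constraints 1, 10, and 12 give c − b ≥ 1, b − e ≥ 1, e − c ≥ 0.
Adding all 3 inequalities: the left sides telescope to 0, and the right sides sum to 1 + 1 + 0 = 2. So 0 ≥ 2, which is false.

Unsatisfiable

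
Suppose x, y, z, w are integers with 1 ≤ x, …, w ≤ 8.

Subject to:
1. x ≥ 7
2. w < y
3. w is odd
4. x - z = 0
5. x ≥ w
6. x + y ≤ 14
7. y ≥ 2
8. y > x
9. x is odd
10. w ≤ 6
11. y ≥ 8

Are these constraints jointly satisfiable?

From constraint 1: x ≥ 7. From constraint 11: y ≥ 8. Hence x + y ≥ 15. But constraint 6 requires x + y ≤ 14, and 14 < 15. Contradiction.

Unsatisfiable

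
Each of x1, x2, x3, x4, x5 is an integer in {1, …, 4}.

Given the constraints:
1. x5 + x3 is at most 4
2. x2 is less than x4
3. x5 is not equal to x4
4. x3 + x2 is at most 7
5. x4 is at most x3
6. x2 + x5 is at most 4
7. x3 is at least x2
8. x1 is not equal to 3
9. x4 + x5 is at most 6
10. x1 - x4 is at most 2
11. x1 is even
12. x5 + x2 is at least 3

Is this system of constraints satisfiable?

Satisfiable

Take x1 = 4, x2 = 2, x3 = 3, x4 = 3, x5 = 1. Then constraint 1: x5 + x3 = 4; constraint 4: x3 + x2 = 5; constraint 6: x2 + x5 = 3, and every other listed constraint is also met.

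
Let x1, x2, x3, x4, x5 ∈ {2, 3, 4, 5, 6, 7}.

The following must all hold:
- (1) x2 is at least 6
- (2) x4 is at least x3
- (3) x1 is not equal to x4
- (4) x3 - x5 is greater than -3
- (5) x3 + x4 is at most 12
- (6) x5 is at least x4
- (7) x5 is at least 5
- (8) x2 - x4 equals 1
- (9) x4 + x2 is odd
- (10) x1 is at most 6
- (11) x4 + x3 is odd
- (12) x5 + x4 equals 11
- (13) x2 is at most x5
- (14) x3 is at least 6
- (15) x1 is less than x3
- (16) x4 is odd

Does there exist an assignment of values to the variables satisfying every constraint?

From constraints 1 and 13: x5 ≥ x2 ≥ 6. From constraints 2 and 14: x4 ≥ x3 ≥ 6. Hence x5 + x4 ≥ 12. But constraint 12 requires x5 + x4 = 11, and 11 < 12. Contradiction.

Unsatisfiable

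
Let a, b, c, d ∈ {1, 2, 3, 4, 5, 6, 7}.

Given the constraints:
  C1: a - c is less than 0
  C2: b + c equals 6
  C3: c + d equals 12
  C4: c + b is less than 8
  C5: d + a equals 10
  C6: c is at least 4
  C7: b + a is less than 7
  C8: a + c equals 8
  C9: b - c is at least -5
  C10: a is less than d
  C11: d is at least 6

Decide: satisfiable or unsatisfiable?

Satisfiable

The assignment a = 3, b = 1, c = 5, d = 7 works:
  constraint 1 holds since a - c = -2.
  constraint 2 holds since b + c = 6.
  constraint 3 holds since c + d = 12.
The rest check out directly.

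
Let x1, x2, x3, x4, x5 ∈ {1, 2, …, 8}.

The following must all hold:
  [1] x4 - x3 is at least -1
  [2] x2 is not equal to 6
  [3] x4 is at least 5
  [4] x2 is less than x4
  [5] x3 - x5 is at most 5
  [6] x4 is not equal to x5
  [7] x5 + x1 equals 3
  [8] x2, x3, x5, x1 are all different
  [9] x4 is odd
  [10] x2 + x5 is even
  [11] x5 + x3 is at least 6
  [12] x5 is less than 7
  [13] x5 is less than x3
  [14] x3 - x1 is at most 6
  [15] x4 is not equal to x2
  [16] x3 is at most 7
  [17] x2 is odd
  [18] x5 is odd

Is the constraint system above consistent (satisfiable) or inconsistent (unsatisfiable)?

The assignment x1 = 2, x2 = 3, x3 = 5, x4 = 5, x5 = 1 works:
  constraint 1 holds since x4 - x3 = 0.
  constraint 5 holds since x3 - x5 = 4.
  constraint 7 holds since x5 + x1 = 3.
The rest check out directly.

Satisfiable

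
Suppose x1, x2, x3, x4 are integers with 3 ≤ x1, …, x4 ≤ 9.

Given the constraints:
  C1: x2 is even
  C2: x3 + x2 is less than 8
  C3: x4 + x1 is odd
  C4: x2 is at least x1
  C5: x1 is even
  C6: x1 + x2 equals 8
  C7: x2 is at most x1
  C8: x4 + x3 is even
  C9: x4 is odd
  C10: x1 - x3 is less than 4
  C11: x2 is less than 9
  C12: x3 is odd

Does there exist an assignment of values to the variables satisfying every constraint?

Satisfiable

One satisfying assignment is x1 = 4, x2 = 4, x3 = 3, x4 = 7.
For the less obvious constraints — constraint 2: x3 + x2 = 7; constraint 6: x1 + x2 = 8 — and the others hold by inspection.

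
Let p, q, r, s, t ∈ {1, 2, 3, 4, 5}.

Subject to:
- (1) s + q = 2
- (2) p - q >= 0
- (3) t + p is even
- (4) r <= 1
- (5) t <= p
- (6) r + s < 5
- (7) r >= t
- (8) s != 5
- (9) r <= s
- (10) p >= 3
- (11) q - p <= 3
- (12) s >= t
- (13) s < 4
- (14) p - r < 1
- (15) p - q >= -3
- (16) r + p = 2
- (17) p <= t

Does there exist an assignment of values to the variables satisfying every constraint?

From constraints 10 and 17: t ≥ p and p ≥ 3, so t ≥ 3. From constraints 4 and 7: t ≤ r and r ≤ 1, so t ≤ 1. But 1 < 3, so no value of t works.

Unsatisfiable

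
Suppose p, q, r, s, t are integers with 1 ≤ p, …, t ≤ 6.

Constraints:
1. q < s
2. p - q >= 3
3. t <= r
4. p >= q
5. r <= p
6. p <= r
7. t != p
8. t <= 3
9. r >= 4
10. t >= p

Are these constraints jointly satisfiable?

Unsatisfiable

From constraints 5 and 9: p ≥ r and r ≥ 4, so p ≥ 4. From constraints 8 and 10: p ≤ t and t ≤ 3, so p ≤ 3. But 3 < 4, so no value of p works.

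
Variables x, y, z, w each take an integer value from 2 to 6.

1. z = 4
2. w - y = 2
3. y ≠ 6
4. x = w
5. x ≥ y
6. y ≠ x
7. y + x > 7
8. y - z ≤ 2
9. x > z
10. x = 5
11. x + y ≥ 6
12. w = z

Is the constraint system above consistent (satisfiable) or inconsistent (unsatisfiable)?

Constraint 10 fixes x = 5 and constraint 1 fixes z = 4. Constraints 4 and 12 give x = w = z, so x = z. But 5 ≠ 4 — contradiction.

Unsatisfiable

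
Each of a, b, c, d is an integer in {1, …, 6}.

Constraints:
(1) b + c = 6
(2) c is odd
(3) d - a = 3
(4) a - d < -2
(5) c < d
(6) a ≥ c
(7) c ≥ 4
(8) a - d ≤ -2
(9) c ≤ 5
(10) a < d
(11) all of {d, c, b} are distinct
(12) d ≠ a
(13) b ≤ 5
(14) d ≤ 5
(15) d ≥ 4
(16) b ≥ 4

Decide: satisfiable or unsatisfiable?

Constraints 7, 9, 13, 14, 15, and 16 confine each of d, c, b to the 2 values {4, 5}.
Constraint 11 requires all 3 of them to be distinct, but only 2 values are available — impossible by the pigeonhole principle.

Unsatisfiable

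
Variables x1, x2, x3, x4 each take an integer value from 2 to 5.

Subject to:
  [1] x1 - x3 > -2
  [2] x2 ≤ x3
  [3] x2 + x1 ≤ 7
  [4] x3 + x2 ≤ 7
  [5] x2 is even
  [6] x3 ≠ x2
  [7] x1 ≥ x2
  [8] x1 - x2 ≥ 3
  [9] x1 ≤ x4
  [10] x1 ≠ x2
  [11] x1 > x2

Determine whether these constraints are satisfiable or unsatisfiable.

Satisfiable

One satisfying assignment is x1 = 5, x2 = 2, x3 = 4, x4 = 5.
For the less obvious constraints — constraint 1: x1 - x3 = 1; constraint 3: x2 + x1 = 7; constraint 4: x3 + x2 = 6 — and the others hold by inspection.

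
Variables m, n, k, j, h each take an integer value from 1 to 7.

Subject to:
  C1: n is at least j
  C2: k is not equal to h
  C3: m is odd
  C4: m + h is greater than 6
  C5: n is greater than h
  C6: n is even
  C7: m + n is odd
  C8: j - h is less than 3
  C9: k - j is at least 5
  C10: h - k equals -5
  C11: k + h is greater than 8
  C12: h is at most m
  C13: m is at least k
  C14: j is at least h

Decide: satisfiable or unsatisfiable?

Setting (m, n, k, j, h) = (7, 6, 7, 2, 2) satisfies everything: constraint 4: m + h = 9; constraint 8: j - h = 0, and the others follow.

Satisfiable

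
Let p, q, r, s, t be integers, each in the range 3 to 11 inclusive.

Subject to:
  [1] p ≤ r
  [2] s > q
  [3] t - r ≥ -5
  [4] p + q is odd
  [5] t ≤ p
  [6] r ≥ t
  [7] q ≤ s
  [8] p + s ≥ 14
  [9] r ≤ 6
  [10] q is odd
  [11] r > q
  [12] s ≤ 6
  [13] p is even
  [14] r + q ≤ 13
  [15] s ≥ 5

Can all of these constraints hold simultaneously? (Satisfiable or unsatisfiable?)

From constraints 1 and 9: p ≤ r ≤ 6. From constraint 12: s ≤ 6. Hence p + s ≤ 12. But constraint 8 requires p + s ≥ 14, and 14 > 12. Contradiction.

Unsatisfiable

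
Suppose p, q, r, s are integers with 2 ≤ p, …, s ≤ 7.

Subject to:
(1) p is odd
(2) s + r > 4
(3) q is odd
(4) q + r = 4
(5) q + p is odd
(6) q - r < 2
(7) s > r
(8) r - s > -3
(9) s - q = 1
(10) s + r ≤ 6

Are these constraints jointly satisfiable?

Unsatisfiable

Constraint 3 makes q odd and constraint 1 makes p odd, so q + p must be even. Constraint 5 says q + p is odd — contradiction.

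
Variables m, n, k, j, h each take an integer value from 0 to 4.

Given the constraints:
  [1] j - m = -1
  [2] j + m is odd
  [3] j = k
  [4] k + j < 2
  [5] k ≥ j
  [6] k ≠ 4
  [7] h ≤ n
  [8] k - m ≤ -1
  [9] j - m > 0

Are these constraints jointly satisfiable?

Unsatisfiable

Constraints 5, 8, and 9 give j ≤ k, k < m, m < j. Chaining: j ≤ k < m < j, which forces j < j — impossible.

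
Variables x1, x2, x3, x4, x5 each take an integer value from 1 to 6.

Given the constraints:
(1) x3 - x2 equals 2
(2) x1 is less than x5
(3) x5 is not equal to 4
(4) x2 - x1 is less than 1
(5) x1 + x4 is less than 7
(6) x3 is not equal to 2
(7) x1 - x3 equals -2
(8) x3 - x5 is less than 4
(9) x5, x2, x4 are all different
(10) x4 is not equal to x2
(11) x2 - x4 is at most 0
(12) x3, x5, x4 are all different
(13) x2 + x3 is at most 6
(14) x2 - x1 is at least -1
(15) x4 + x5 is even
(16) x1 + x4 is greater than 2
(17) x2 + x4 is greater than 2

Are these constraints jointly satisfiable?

One satisfying assignment is x1 = 1, x2 = 1, x3 = 3, x4 = 4, x5 = 2.
For the less obvious constraints — constraint 1: x3 - x2 = 2; constraint 4: x2 - x1 = 0 — and the others hold by inspection.

Satisfiable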